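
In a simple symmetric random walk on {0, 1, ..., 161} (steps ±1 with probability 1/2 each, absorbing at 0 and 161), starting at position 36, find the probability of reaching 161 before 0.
P(hit 161 before 0) = 36/161

Let u_k = P(hit 161 before 0 | start at k). Then u_0 = 0, u_161 = 1, and u_k = u_{k-1}/2 + u_{k+1}/2 for 1 ≤ k ≤ 160. This harmonic recurrence is solved by u_k = k/161, giving u_36 = 36/161.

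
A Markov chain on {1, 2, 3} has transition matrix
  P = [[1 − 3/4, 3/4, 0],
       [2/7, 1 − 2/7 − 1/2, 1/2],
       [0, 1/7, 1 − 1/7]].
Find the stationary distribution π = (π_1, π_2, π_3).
π = (16/205, 42/205, 147/205)

This is a birth-death chain on three states, which satisfies detailed balance: π_1 · P_{12} = π_2 · P_{21} and π_2 · P_{23} = π_3 · P_{32}.
From π_1 · 3/4 = π_2 · 2/7: π_2/π_1 = (3/4)/(2/7) = 21/8.
From π_2 · 1/2 = π_3 · 1/7: π_3/π_2 = (1/2)/(1/7) = 7/2.
Take π_1 proportional to 1; then unnormalized π = (1, 21/8, 147/16). Normalize by dividing by the sum 205/16:
  π = (16/205, 42/205, 147/205).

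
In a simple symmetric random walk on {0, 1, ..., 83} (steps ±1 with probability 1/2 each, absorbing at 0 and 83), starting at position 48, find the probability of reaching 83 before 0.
P(hit 83 before 0) = 48/83

Let u_k = P(hit 83 before 0 | start at k). Then u_0 = 0, u_83 = 1, and u_k = u_{k-1}/2 + u_{k+1}/2 for 1 ≤ k ≤ 82. This harmonic recurrence is solved by u_k = k/83, giving u_48 = 48/83.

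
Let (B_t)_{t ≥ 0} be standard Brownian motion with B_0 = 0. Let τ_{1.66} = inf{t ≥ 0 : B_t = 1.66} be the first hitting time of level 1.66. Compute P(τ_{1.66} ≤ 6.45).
P(τ_{1.66} ≤ 6.45) = 2(1 − Φ(1.66/√6.45)) = 2(1 − Φ(0.6536)) ≈ 0.5134

By the reflection principle for standard BM, P(τ_b ≤ t) = 2 · P(B_t ≥ b). Since B_t ~ N(0, t), P(B_t ≥ 1.66) = 1 − Φ(1.66/√t) = 1 − Φ(1.66/√6.45) = 1 − Φ(0.6536) ≈ 0.25668. Doubling: P(τ_{1.66} ≤ 6.45) ≈ 2 · 0.25668 = 0.51336 ≈ 0.5134.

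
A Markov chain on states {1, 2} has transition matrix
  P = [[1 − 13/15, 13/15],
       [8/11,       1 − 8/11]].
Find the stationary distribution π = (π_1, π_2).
π_1 = 120/263, π_2 = 143/263

Solve πP = π with π_1 + π_2 = 1. From πP = π: π_1 · (1 − 13/15) + π_2 · 8/11 = π_1 ⇒ π_2 · 8/11 = π_1 · 13/15 ⇒ π_2/π_1 = (13/15)/(8/11) = 143/120. Together with π_1 + π_2 = 1:
  π_1 = (8/11)/(13/15 + 8/11) = (8/11)/(263/165) = 120/263,
  π_2 = (13/15)/(13/15 + 8/11) = (13/15)/(263/165) = 143/263.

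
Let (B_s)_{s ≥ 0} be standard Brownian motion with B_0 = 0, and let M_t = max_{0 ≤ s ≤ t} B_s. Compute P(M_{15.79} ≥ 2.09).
P(M_{15.79} ≥ 2.09) = 2·P(B_{15.79} ≥ 2.09) = 2(1 − Φ(2.09/√15.79)) ≈ 0.5989

By the reflection principle for Brownian motion, P(M_t ≥ a) = 2 · P(B_t ≥ a) for a ≥ 0. Since B_t ~ N(0, t), P(B_t ≥ 2.09) = 1 − Φ(2.09/√t) = 1 − Φ(2.09/√15.79) = 1 − Φ(0.5260). So
  P(M_{15.79} ≥ 2.09) = 2(1 − Φ(0.5260)) ≈ 0.5989.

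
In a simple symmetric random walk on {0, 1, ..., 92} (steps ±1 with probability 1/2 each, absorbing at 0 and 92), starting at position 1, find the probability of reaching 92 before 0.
P(hit 92 before 0) = 1/92

Let u_k = P(hit 92 before 0 | start at k). Then u_0 = 0, u_92 = 1, and u_k = u_{k-1}/2 + u_{k+1}/2 for 1 ≤ k ≤ 91. This harmonic recurrence is solved by u_k = k/92, giving u_1 = 1/92.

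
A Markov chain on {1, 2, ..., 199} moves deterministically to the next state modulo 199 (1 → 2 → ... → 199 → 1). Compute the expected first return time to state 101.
E[T_101 | X_0 = 101] = 199

The chain cycles deterministically, so starting at state 101 it returns in exactly 199 steps. Equivalently, the stationary distribution is uniform π_j = 1/199 for every state j, so by Kac's formula E[T_101] = 1/π_101 = 199.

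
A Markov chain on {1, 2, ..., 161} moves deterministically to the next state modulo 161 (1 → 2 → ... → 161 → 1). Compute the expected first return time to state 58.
E[T_58 | X_0 = 58] = 161

The chain cycles deterministically, so starting at state 58 it returns in exactly 161 steps. Equivalently, the stationary distribution is uniform π_j = 1/161 for every state j, so by Kac's formula E[T_58] = 1/π_58 = 161.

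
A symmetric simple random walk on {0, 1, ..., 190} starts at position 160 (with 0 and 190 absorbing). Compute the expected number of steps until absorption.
E[τ | X_0 = 160] = 4800

Let v_k = E[τ | X_0 = k]. Boundary: v_0 = v_190 = 0. Recurrence: v_k = 1 + (v_{k-1} + v_{k+1})/2 for 1 ≤ k ≤ 189. The particular solution to v_k − (v_{k-1} + v_{k+1})/2 = 1 is v_k = −k^2. Adding homogeneous solution A + B k and matching boundaries gives v_k = k (190 − k). Substituting k = 160: v_160 = 160 · 30 = 4800.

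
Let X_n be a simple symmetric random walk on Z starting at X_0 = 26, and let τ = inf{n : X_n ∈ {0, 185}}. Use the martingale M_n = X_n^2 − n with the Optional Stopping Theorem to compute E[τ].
E[τ] = 4134

M_n = X_n^2 − n is a martingale (since E[X_{n+1}^2 | F_n] = X_n^2 + 1). By OST (τ has finite mean in a bounded region), E[M_τ] = E[M_0] = X_0^2 − 0 = 26^2 = 676. Also E[M_τ] = E[X_τ^2] − E[τ]. The walk exits at 0 or 185, with P(hit 185 first) = 26/185, so E[X_τ^2] = 185^2 · 26/185 + 0 = 4810. Thus E[τ] = E[X_τ^2] − E[M_τ] = 4810 − 676 = 4134 = 26(185 − 26) = 4134.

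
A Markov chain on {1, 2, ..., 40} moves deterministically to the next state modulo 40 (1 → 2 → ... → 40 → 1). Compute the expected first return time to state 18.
E[T_18 | X_0 = 18] = 40

The chain cycles deterministically, so starting at state 18 it returns in exactly 40 steps. Equivalently, the stationary distribution is uniform π_j = 1/40 for every state j, so by Kac's formula E[T_18] = 1/π_18 = 40.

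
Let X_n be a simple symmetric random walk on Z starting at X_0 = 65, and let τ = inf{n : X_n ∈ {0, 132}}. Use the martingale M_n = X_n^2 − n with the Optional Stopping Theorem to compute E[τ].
E[τ] = 4355

M_n = X_n^2 − n is a martingale (since E[X_{n+1}^2 | F_n] = X_n^2 + 1). By OST (τ has finite mean in a bounded region), E[M_τ] = E[M_0] = X_0^2 − 0 = 65^2 = 4225. Also E[M_τ] = E[X_τ^2] − E[τ]. The walk exits at 0 or 132, with P(hit 132 first) = 65/132, so E[X_τ^2] = 132^2 · 65/132 + 0 = 8580. Thus E[τ] = E[X_τ^2] − E[M_τ] = 8580 − 4225 = 4355 = 65(132 − 65) = 4355.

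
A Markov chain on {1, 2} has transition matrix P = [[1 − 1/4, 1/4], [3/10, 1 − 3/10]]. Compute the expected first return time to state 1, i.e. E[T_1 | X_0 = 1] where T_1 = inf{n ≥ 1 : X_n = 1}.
E[T_1 | X_0 = 1] = 1/π_1 = 11/6

For an irreducible recurrent Markov chain with stationary distribution π, E[T_i | X_0 = i] = 1/π_i (Kac's formula). Here π_1 = (3/10)/(1/4 + 3/10) = (3/10)/(11/20) = 6/11, so E[T_1 | X_0 = 1] = 1/π_1 = (1/4 + 3/10)/(3/10) = (11/20)/(3/10) = 11/6.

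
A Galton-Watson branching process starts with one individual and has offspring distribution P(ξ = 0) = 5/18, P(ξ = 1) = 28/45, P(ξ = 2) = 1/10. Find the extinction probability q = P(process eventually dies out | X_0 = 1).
q = 1

Mean offspring μ = 0·5/18 + 1·28/45 + 2·1/10 = 37/45 ≤ 1. For μ ≤ 1 with offspring not concentrated at 1, the Galton-Watson process goes extinct almost surely, so q = 1.
(Algebraic check: The pgf is f(s) = 5/18 + 28/45·s + 1/10·s². The extinction probability q is the smallest fixed point of f in [0, 1]. Setting s = f(s):
  1/10·s² + (28/45 − 1)·s + 5/18 = 0
  1/10·s² − (5/18 + 1/10)·s + 5/18 = 0
which factors as (s − 1)·(1/10·s − 5/18) = 0, giving roots s = 1 and s = (5/18)/(1/10) = 25/9. Since 25/9 ≥ 1, the smallest root in [0, 1] is s = 1.)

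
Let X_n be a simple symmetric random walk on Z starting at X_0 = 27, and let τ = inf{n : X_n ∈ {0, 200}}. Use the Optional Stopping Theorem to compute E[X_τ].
E[X_τ] = 27

X_n is a martingale and τ is a bounded-mean stopping time (indeed τ is finite a.s. with bounded expectation since the walk is in a bounded region). By the OST, E[X_τ] = E[X_0] = 27. Equivalently: E[X_τ] = 200 · P(hit 200 first) + 0 · P(hit 0 first) = 200 · (27/200) = 27.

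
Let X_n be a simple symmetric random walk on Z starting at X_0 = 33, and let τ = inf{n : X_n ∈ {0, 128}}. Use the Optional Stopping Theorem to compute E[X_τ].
E[X_τ] = 33

X_n is a martingale and τ is a bounded-mean stopping time (indeed τ is finite a.s. with bounded expectation since the walk is in a bounded region). By the OST, E[X_τ] = E[X_0] = 33. Equivalently: E[X_τ] = 128 · P(hit 128 first) + 0 · P(hit 0 first) = 128 · (33/128) = 33.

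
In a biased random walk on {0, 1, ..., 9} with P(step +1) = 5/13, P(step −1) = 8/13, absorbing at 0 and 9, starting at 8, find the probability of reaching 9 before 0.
P(hit 9 before 0) = (1 − (8/5)^8) / (1 − (8/5)^9) = 27310985/44088201

Let u_k denote P(reach 9 before 0 | start at k). Boundary: u_0 = 0, u_9 = 1. Recurrence: u_k = 5/13·u_{k+1} + 8/13·u_{k-1} for 1 ≤ k ≤ 8. Try u_k = A + B·r^k with r = q/p = (8/13)/(5/13) = 8/5. Substitution satisfies the recurrence; boundary conditions give:
  u_k = (1 − r^k) / (1 − r^N) = (1 − (8/5)^8) / (1 − (8/5)^9) = 27310985/44088201.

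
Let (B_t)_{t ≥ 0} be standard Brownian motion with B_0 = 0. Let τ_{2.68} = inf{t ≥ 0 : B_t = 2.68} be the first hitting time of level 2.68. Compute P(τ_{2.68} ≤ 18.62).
P(τ_{2.68} ≤ 18.62) = 2(1 − Φ(2.68/√18.62)) = 2(1 − Φ(0.6211)) ≈ 0.5345

By the reflection principle for standard BM, P(τ_b ≤ t) = 2 · P(B_t ≥ b). Since B_t ~ N(0, t), P(B_t ≥ 2.68) = 1 − Φ(2.68/√t) = 1 − Φ(2.68/√18.62) = 1 − Φ(0.6211) ≈ 0.26727. Doubling: P(τ_{2.68} ≤ 18.62) ≈ 2 · 0.26727 = 0.53454 ≈ 0.5345.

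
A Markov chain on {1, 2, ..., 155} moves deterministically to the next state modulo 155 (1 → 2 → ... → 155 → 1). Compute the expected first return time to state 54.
E[T_54 | X_0 = 54] = 155

The chain cycles deterministically, so starting at state 54 it returns in exactly 155 steps. Equivalently, the stationary distribution is uniform π_j = 1/155 for every state j, so by Kac's formula E[T_54] = 1/π_54 = 155.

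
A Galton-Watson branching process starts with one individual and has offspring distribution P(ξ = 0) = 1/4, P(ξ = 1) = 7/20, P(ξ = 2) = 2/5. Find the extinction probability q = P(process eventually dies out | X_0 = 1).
q = 5/8

The pgf is f(s) = 1/4 + 7/20·s + 2/5·s². The extinction probability q is the smallest fixed point of f in [0, 1]. Setting s = f(s):
  2/5·s² + (7/20 − 1)·s + 1/4 = 0
  2/5·s² − (1/4 + 2/5)·s + 1/4 = 0
which factors as (s − 1)·(2/5·s − 1/4) = 0, giving roots s = 1 and s = (1/4)/(2/5) = 5/8.
Mean offspring μ = 7/20 + 2·2/5 = 23/20 > 1 (supercritical), so q < 1. The extinction probability is the smaller root: q = (1/4)/(2/5) = 5/8.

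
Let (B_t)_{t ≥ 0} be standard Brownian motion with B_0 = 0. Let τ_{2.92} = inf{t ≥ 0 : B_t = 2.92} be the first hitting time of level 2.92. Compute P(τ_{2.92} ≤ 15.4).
P(τ_{2.92} ≤ 15.4) = 2(1 − Φ(2.92/√15.4)) = 2(1 − Φ(0.7441)) ≈ 0.4568

By the reflection principle for standard BM, P(τ_b ≤ t) = 2 · P(B_t ≥ b). Since B_t ~ N(0, t), P(B_t ≥ 2.92) = 1 − Φ(2.92/√t) = 1 − Φ(2.92/√15.4) = 1 − Φ(0.7441) ≈ 0.22841. Doubling: P(τ_{2.92} ≤ 15.4) ≈ 2 · 0.22841 = 0.45682 ≈ 0.4568.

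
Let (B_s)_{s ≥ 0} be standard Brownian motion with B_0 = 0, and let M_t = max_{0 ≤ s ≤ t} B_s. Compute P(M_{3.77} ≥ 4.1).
P(M_{3.77} ≥ 4.1) = 2·P(B_{3.77} ≥ 4.1) = 2(1 − Φ(4.1/√3.77)) ≈ 0.0347

By the reflection principle for Brownian motion, P(M_t ≥ a) = 2 · P(B_t ≥ a) for a ≥ 0. Since B_t ~ N(0, t), P(B_t ≥ 4.1) = 1 − Φ(4.1/√t) = 1 − Φ(4.1/√3.77) = 1 − Φ(2.1116). So
  P(M_{3.77} ≥ 4.1) = 2(1 − Φ(2.1116)) ≈ 0.0347.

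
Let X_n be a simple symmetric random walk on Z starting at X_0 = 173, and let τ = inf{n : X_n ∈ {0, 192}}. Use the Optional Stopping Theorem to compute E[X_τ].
E[X_τ] = 173

X_n is a martingale and τ is a bounded-mean stopping time (indeed τ is finite a.s. with bounded expectation since the walk is in a bounded region). By the OST, E[X_τ] = E[X_0] = 173. Equivalently: E[X_τ] = 192 · P(hit 192 first) + 0 · P(hit 0 first) = 192 · (173/192) = 173.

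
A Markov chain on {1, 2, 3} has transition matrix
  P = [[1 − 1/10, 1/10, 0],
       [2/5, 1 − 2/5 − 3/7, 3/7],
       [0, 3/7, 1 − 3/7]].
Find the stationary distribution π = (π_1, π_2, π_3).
π = (2/3, 1/6, 1/6)

This is a birth-death chain on three states, which satisfies detailed balance: π_1 · P_{12} = π_2 · P_{21} and π_2 · P_{23} = π_3 · P_{32}.
From π_1 · 1/10 = π_2 · 2/5: π_2/π_1 = (1/10)/(2/5) = 1/4.
From π_2 · 3/7 = π_3 · 3/7: π_3/π_2 = (3/7)/(3/7) = 1.
Take π_1 proportional to 1; then unnormalized π = (1, 1/4, 1/4). Normalize by dividing by the sum 3/2:
  π = (2/3, 1/6, 1/6).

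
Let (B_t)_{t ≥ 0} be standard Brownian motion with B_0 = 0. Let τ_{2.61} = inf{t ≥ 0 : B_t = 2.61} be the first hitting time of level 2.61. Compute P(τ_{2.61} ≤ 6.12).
P(τ_{2.61} ≤ 6.12) = 2(1 − Φ(2.61/√6.12)) = 2(1 − Φ(1.0550)) ≈ 0.2914

By the reflection principle for standard BM, P(τ_b ≤ t) = 2 · P(B_t ≥ b). Since B_t ~ N(0, t), P(B_t ≥ 2.61) = 1 − Φ(2.61/√t) = 1 − Φ(2.61/√6.12) = 1 − Φ(1.0550) ≈ 0.14571. Doubling: P(τ_{2.61} ≤ 6.12) ≈ 2 · 0.14571 = 0.29142 ≈ 0.2914.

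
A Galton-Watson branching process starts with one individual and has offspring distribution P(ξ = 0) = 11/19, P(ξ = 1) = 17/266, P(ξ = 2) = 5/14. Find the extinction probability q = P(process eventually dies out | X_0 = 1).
q = 1

Mean offspring μ = 0·11/19 + 1·17/266 + 2·5/14 = 207/266 ≤ 1. For μ ≤ 1 with offspring not concentrated at 1, the Galton-Watson process goes extinct almost surely, so q = 1.
(Algebraic check: The pgf is f(s) = 11/19 + 17/266·s + 5/14·s². The extinction probability q is the smallest fixed point of f in [0, 1]. Setting s = f(s):
  5/14·s² + (17/266 − 1)·s + 11/19 = 0
  5/14·s² − (11/19 + 5/14)·s + 11/19 = 0
which factors as (s − 1)·(5/14·s − 11/19) = 0, giving roots s = 1 and s = (11/19)/(5/14) = 154/95. Since 154/95 ≥ 1, the smallest root in [0, 1] is s = 1.)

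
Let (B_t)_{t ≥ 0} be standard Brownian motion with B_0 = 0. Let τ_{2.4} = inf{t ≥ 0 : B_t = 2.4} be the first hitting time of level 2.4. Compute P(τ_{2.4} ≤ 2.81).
P(τ_{2.4} ≤ 2.81) = 2(1 − Φ(2.4/√2.81)) = 2(1 − Φ(1.4317)) ≈ 0.1522

By the reflection principle for standard BM, P(τ_b ≤ t) = 2 · P(B_t ≥ b). Since B_t ~ N(0, t), P(B_t ≥ 2.4) = 1 − Φ(2.4/√t) = 1 − Φ(2.4/√2.81) = 1 − Φ(1.4317) ≈ 0.07611. Doubling: P(τ_{2.4} ≤ 2.81) ≈ 2 · 0.07611 = 0.15222 ≈ 0.1522.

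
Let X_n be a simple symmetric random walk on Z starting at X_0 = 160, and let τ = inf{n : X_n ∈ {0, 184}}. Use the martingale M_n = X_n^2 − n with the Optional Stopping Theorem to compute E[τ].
E[τ] = 3840

M_n = X_n^2 − n is a martingale (since E[X_{n+1}^2 | F_n] = X_n^2 + 1). By OST (τ has finite mean in a bounded region), E[M_τ] = E[M_0] = X_0^2 − 0 = 160^2 = 25600. Also E[M_τ] = E[X_τ^2] − E[τ]. The walk exits at 0 or 184, with P(hit 184 first) = 160/184, so E[X_τ^2] = 184^2 · 160/184 + 0 = 29440. Thus E[τ] = E[X_τ^2] − E[M_τ] = 29440 − 25600 = 3840 = 160(184 − 160) = 3840.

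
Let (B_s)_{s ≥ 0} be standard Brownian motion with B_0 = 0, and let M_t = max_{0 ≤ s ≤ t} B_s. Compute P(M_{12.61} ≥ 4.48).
P(M_{12.61} ≥ 4.48) = 2·P(B_{12.61} ≥ 4.48) = 2(1 − Φ(4.48/√12.61)) ≈ 0.2071

By the reflection principle for Brownian motion, P(M_t ≥ a) = 2 · P(B_t ≥ a) for a ≥ 0. Since B_t ~ N(0, t), P(B_t ≥ 4.48) = 1 − Φ(4.48/√t) = 1 − Φ(4.48/√12.61) = 1 − Φ(1.2616). So
  P(M_{12.61} ≥ 4.48) = 2(1 − Φ(1.2616)) ≈ 0.2071.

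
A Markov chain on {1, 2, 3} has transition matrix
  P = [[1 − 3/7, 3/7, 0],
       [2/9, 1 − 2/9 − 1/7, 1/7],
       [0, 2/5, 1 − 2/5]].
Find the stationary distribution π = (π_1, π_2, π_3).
π = (196/709, 378/709, 135/709)

This is a birth-death chain on three states, which satisfies detailed balance: π_1 · P_{12} = π_2 · P_{21} and π_2 · P_{23} = π_3 · P_{32}.
From π_1 · 3/7 = π_2 · 2/9: π_2/π_1 = (3/7)/(2/9) = 27/14.
From π_2 · 1/7 = π_3 · 2/5: π_3/π_2 = (1/7)/(2/5) = 5/14.
Take π_1 proportional to 1; then unnormalized π = (1, 27/14, 135/196). Normalize by dividing by the sum 709/196:
  π = (196/709, 378/709, 135/709).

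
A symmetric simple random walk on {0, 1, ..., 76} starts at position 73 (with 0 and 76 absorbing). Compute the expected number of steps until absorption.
E[τ | X_0 = 73] = 219

Let v_k = E[τ | X_0 = k]. Boundary: v_0 = v_76 = 0. Recurrence: v_k = 1 + (v_{k-1} + v_{k+1})/2 for 1 ≤ k ≤ 75. The particular solution to v_k − (v_{k-1} + v_{k+1})/2 = 1 is v_k = −k^2. Adding homogeneous solution A + B k and matching boundaries gives v_k = k (76 − k). Substituting k = 73: v_73 = 73 · 3 = 219.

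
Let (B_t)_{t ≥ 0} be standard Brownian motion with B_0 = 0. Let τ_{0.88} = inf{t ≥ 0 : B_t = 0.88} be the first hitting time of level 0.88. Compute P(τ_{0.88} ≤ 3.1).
P(τ_{0.88} ≤ 3.1) = 2(1 − Φ(0.88/√3.1)) = 2(1 − Φ(0.4998)) ≈ 0.6172

By the reflection principle for standard BM, P(τ_b ≤ t) = 2 · P(B_t ≥ b). Since B_t ~ N(0, t), P(B_t ≥ 0.88) = 1 − Φ(0.88/√t) = 1 − Φ(0.88/√3.1) = 1 − Φ(0.4998) ≈ 0.30861. Doubling: P(τ_{0.88} ≤ 3.1) ≈ 2 · 0.30861 = 0.61722 ≈ 0.6172.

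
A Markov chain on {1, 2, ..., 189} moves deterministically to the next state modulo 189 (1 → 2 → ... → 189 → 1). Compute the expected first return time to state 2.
E[T_2 | X_0 = 2] = 189

The chain cycles deterministically, so starting at state 2 it returns in exactly 189 steps. Equivalently, the stationary distribution is uniform π_j = 1/189 for every state j, so by Kac's formula E[T_2] = 1/π_2 = 189.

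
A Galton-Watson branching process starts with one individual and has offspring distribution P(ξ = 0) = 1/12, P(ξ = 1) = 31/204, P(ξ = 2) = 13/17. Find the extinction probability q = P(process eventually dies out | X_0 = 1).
q = 17/156

The pgf is f(s) = 1/12 + 31/204·s + 13/17·s². The extinction probability q is the smallest fixed point of f in [0, 1]. Setting s = f(s):
  13/17·s² + (31/204 − 1)·s + 1/12 = 0
  13/17·s² − (1/12 + 13/17)·s + 1/12 = 0
which factors as (s − 1)·(13/17·s − 1/12) = 0, giving roots s = 1 and s = (1/12)/(13/17) = 17/156.
Mean offspring μ = 31/204 + 2·13/17 = 343/204 > 1 (supercritical), so q < 1. The extinction probability is the smaller root: q = (1/12)/(13/17) = 17/156.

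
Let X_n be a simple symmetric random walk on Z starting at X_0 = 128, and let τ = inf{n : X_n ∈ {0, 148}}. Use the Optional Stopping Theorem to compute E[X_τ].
E[X_τ] = 128

X_n is a martingale and τ is a bounded-mean stopping time (indeed τ is finite a.s. with bounded expectation since the walk is in a bounded region). By the OST, E[X_τ] = E[X_0] = 128. Equivalently: E[X_τ] = 148 · P(hit 148 first) + 0 · P(hit 0 first) = 148 · (128/148) = 128.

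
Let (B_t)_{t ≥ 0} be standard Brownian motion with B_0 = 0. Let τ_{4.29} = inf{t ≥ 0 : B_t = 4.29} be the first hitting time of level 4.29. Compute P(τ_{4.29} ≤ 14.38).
P(τ_{4.29} ≤ 14.38) = 2(1 − Φ(4.29/√14.38)) = 2(1 − Φ(1.1313)) ≈ 0.2579

By the reflection principle for standard BM, P(τ_b ≤ t) = 2 · P(B_t ≥ b). Since B_t ~ N(0, t), P(B_t ≥ 4.29) = 1 − Φ(4.29/√t) = 1 − Φ(4.29/√14.38) = 1 − Φ(1.1313) ≈ 0.12896. Doubling: P(τ_{4.29} ≤ 14.38) ≈ 2 · 0.12896 = 0.25792 ≈ 0.2579.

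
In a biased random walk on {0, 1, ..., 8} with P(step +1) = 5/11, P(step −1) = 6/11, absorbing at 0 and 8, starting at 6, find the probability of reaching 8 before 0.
P(hit 8 before 0) = (1 − (6/5)^6) / (1 − (6/5)^8) = 70525/117181

Let u_k denote P(reach 8 before 0 | start at k). Boundary: u_0 = 0, u_8 = 1. Recurrence: u_k = 5/11·u_{k+1} + 6/11·u_{k-1} for 1 ≤ k ≤ 7. Try u_k = A + B·r^k with r = q/p = (6/11)/(5/11) = 6/5. Substitution satisfies the recurrence; boundary conditions give:
  u_k = (1 − r^k) / (1 − r^N) = (1 − (6/5)^6) / (1 − (6/5)^8) = 70525/117181.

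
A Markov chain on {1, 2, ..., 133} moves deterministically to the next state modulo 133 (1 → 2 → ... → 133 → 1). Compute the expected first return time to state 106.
E[T_106 | X_0 = 106] = 133

The chain cycles deterministically, so starting at state 106 it returns in exactly 133 steps. Equivalently, the stationary distribution is uniform π_j = 1/133 for every state j, so by Kac's formula E[T_106] = 1/π_106 = 133.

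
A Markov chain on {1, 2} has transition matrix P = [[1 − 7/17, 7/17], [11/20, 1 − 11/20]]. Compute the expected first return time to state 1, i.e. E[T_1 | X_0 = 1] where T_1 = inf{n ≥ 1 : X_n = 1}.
E[T_1 | X_0 = 1] = 1/π_1 = 327/187

For an irreducible recurrent Markov chain with stationary distribution π, E[T_i | X_0 = i] = 1/π_i (Kac's formula). Here π_1 = (11/20)/(7/17 + 11/20) = (11/20)/(327/340) = 187/327, so E[T_1 | X_0 = 1] = 1/π_1 = (7/17 + 11/20)/(11/20) = (327/340)/(11/20) = 327/187.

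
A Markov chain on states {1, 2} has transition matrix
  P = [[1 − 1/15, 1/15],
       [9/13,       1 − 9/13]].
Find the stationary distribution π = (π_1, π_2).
π_1 = 135/148, π_2 = 13/148

Solve πP = π with π_1 + π_2 = 1. From πP = π: π_1 · (1 − 1/15) + π_2 · 9/13 = π_1 ⇒ π_2 · 9/13 = π_1 · 1/15 ⇒ π_2/π_1 = (1/15)/(9/13) = 13/135. Together with π_1 + π_2 = 1:
  π_1 = (9/13)/(1/15 + 9/13) = (9/13)/(148/195) = 135/148,
  π_2 = (1/15)/(1/15 + 9/13) = (1/15)/(148/195) = 13/148.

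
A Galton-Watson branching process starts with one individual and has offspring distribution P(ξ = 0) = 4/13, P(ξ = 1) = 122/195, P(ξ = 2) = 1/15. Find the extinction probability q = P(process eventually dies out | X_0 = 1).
q = 1

Mean offspring μ = 0·4/13 + 1·122/195 + 2·1/15 = 148/195 ≤ 1. For μ ≤ 1 with offspring not concentrated at 1, the Galton-Watson process goes extinct almost surely, so q = 1.
(Algebraic check: The pgf is f(s) = 4/13 + 122/195·s + 1/15·s². The extinction probability q is the smallest fixed point of f in [0, 1]. Setting s = f(s):
  1/15·s² + (122/195 − 1)·s + 4/13 = 0
  1/15·s² − (4/13 + 1/15)·s + 4/13 = 0
which factors as (s − 1)·(1/15·s − 4/13) = 0, giving roots s = 1 and s = (4/13)/(1/15) = 60/13. Since 60/13 ≥ 1, the smallest root in [0, 1] is s = 1.)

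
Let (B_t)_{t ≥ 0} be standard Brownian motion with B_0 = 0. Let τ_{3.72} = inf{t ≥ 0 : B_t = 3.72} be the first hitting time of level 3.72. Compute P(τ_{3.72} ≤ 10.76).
P(τ_{3.72} ≤ 10.76) = 2(1 − Φ(3.72/√10.76)) = 2(1 − Φ(1.1341)) ≈ 0.2568

By the reflection principle for standard BM, P(τ_b ≤ t) = 2 · P(B_t ≥ b). Since B_t ~ N(0, t), P(B_t ≥ 3.72) = 1 − Φ(3.72/√t) = 1 − Φ(3.72/√10.76) = 1 − Φ(1.1341) ≈ 0.12838. Doubling: P(τ_{3.72} ≤ 10.76) ≈ 2 · 0.12838 = 0.25676 ≈ 0.2568.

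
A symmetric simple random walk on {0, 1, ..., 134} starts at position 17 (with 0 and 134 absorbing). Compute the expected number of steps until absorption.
E[τ | X_0 = 17] = 1989

Let v_k = E[τ | X_0 = k]. Boundary: v_0 = v_134 = 0. Recurrence: v_k = 1 + (v_{k-1} + v_{k+1})/2 for 1 ≤ k ≤ 133. The particular solution to v_k − (v_{k-1} + v_{k+1})/2 = 1 is v_k = −k^2. Adding homogeneous solution A + B k and matching boundaries gives v_k = k (134 − k). Substituting k = 17: v_17 = 17 · 117 = 1989.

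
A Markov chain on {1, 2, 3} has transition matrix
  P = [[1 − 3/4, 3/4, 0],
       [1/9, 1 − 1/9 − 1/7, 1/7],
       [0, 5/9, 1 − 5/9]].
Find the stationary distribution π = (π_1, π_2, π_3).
π = (35/332, 945/1328, 243/1328)

This is a birth-death chain on three states, which satisfies detailed balance: π_1 · P_{12} = π_2 · P_{21} and π_2 · P_{23} = π_3 · P_{32}.
From π_1 · 3/4 = π_2 · 1/9: π_2/π_1 = (3/4)/(1/9) = 27/4.
From π_2 · 1/7 = π_3 · 5/9: π_3/π_2 = (1/7)/(5/9) = 9/35.
Take π_1 proportional to 1; then unnormalized π = (1, 27/4, 243/140). Normalize by dividing by the sum 332/35:
  π = (35/332, 945/1328, 243/1328).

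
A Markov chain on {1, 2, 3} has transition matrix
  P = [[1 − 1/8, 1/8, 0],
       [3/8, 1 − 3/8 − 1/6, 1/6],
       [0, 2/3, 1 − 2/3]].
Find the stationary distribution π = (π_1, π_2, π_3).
π = (12/17, 4/17, 1/17)

This is a birth-death chain on three states, which satisfies detailed balance: π_1 · P_{12} = π_2 · P_{21} and π_2 · P_{23} = π_3 · P_{32}.
From π_1 · 1/8 = π_2 · 3/8: π_2/π_1 = (1/8)/(3/8) = 1/3.
From π_2 · 1/6 = π_3 · 2/3: π_3/π_2 = (1/6)/(2/3) = 1/4.
Take π_1 proportional to 1; then unnormalized π = (1, 1/3, 1/12). Normalize by dividing by the sum 17/12:
  π = (12/17, 4/17, 1/17).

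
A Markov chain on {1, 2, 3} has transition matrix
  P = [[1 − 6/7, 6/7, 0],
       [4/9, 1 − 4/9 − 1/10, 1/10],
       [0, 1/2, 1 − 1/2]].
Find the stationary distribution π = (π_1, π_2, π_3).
π = (35/116, 135/232, 27/232)

This is a birth-death chain on three states, which satisfies detailed balance: π_1 · P_{12} = π_2 · P_{21} and π_2 · P_{23} = π_3 · P_{32}.
From π_1 · 6/7 = π_2 · 4/9: π_2/π_1 = (6/7)/(4/9) = 27/14.
From π_2 · 1/10 = π_3 · 1/2: π_3/π_2 = (1/10)/(1/2) = 1/5.
Take π_1 proportional to 1; then unnormalized π = (1, 27/14, 27/70). Normalize by dividing by the sum 116/35:
  π = (35/116, 135/232, 27/232).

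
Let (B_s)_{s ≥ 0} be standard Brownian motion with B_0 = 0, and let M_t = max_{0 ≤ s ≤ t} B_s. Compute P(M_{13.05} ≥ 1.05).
P(M_{13.05} ≥ 1.05) = 2·P(B_{13.05} ≥ 1.05) = 2(1 − Φ(1.05/√13.05)) ≈ 0.7713

By the reflection principle for Brownian motion, P(M_t ≥ a) = 2 · P(B_t ≥ a) for a ≥ 0. Since B_t ~ N(0, t), P(B_t ≥ 1.05) = 1 − Φ(1.05/√t) = 1 − Φ(1.05/√13.05) = 1 − Φ(0.2907). So
  P(M_{13.05} ≥ 1.05) = 2(1 − Φ(0.2907)) ≈ 0.7713.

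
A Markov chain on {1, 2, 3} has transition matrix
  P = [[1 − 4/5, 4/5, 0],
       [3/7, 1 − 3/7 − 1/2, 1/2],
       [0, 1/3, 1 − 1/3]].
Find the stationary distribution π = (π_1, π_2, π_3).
π = (3/17, 28/85, 42/85)

This is a birth-death chain on three states, which satisfies detailed balance: π_1 · P_{12} = π_2 · P_{21} and π_2 · P_{23} = π_3 · P_{32}.
From π_1 · 4/5 = π_2 · 3/7: π_2/π_1 = (4/5)/(3/7) = 28/15.
From π_2 · 1/2 = π_3 · 1/3: π_3/π_2 = (1/2)/(1/3) = 3/2.
Take π_1 proportional to 1; then unnormalized π = (1, 28/15, 14/5). Normalize by dividing by the sum 17/3:
  π = (3/17, 28/85, 42/85).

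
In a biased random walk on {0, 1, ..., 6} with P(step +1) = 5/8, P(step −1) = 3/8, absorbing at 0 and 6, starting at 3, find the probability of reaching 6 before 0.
P(hit 6 before 0) = (1 − (3/5)^3) / (1 − (3/5)^6) = 125/152

Let u_k denote P(reach 6 before 0 | start at k). Boundary: u_0 = 0, u_6 = 1. Recurrence: u_k = 5/8·u_{k+1} + 3/8·u_{k-1} for 1 ≤ k ≤ 5. Try u_k = A + B·r^k with r = q/p = (3/8)/(5/8) = 3/5. Substitution satisfies the recurrence; boundary conditions give:
  u_k = (1 − r^k) / (1 − r^N) = (1 − (3/5)^3) / (1 − (3/5)^6) = 125/152.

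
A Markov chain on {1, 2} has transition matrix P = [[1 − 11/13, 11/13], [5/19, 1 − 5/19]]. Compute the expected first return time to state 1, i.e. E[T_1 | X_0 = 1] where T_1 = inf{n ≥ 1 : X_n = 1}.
E[T_1 | X_0 = 1] = 1/π_1 = 274/65

For an irreducible recurrent Markov chain with stationary distribution π, E[T_i | X_0 = i] = 1/π_i (Kac's formula). Here π_1 = (5/19)/(11/13 + 5/19) = (5/19)/(274/247) = 65/274, so E[T_1 | X_0 = 1] = 1/π_1 = (11/13 + 5/19)/(5/19) = (274/247)/(5/19) = 274/65.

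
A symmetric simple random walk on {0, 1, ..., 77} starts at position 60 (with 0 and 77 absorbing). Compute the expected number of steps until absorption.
E[τ | X_0 = 60] = 1020

Let v_k = E[τ | X_0 = k]. Boundary: v_0 = v_77 = 0. Recurrence: v_k = 1 + (v_{k-1} + v_{k+1})/2 for 1 ≤ k ≤ 76. The particular solution to v_k − (v_{k-1} + v_{k+1})/2 = 1 is v_k = −k^2. Adding homogeneous solution A + B k and matching boundaries gives v_k = k (77 − k). Substituting k = 60: v_60 = 60 · 17 = 1020.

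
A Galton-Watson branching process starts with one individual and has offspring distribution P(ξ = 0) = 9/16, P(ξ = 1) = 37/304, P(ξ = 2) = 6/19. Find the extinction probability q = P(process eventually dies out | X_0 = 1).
q = 1

Mean offspring μ = 0·9/16 + 1·37/304 + 2·6/19 = 229/304 ≤ 1. For μ ≤ 1 with offspring not concentrated at 1, the Galton-Watson process goes extinct almost surely, so q = 1.
(Algebraic check: The pgf is f(s) = 9/16 + 37/304·s + 6/19·s². The extinction probability q is the smallest fixed point of f in [0, 1]. Setting s = f(s):
  6/19·s² + (37/304 − 1)·s + 9/16 = 0
  6/19·s² − (9/16 + 6/19)·s + 9/16 = 0
which factors as (s − 1)·(6/19·s − 9/16) = 0, giving roots s = 1 and s = (9/16)/(6/19) = 57/32. Since 57/32 ≥ 1, the smallest root in [0, 1] is s = 1.)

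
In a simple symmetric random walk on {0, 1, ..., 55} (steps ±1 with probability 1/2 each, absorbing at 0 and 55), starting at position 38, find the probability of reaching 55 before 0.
P(hit 55 before 0) = 38/55

Let u_k = P(hit 55 before 0 | start at k). Then u_0 = 0, u_55 = 1, and u_k = u_{k-1}/2 + u_{k+1}/2 for 1 ≤ k ≤ 54. This harmonic recurrence is solved by u_k = k/55, giving u_38 = 38/55.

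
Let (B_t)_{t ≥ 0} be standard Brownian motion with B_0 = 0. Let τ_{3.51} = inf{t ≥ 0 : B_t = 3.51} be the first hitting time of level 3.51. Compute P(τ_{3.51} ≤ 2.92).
P(τ_{3.51} ≤ 2.92) = 2(1 − Φ(3.51/√2.92)) = 2(1 − Φ(2.0541)) ≈ 0.0400

By the reflection principle for standard BM, P(τ_b ≤ t) = 2 · P(B_t ≥ b). Since B_t ~ N(0, t), P(B_t ≥ 3.51) = 1 − Φ(3.51/√t) = 1 − Φ(3.51/√2.92) = 1 − Φ(2.0541) ≈ 0.01998. Doubling: P(τ_{3.51} ≤ 2.92) ≈ 2 · 0.01998 = 0.03996 ≈ 0.0400.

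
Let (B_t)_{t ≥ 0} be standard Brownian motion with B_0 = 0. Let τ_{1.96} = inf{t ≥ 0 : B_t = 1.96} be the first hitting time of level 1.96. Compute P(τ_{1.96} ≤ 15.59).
P(τ_{1.96} ≤ 15.59) = 2(1 − Φ(1.96/√15.59)) = 2(1 − Φ(0.4964)) ≈ 0.6196

By the reflection principle for standard BM, P(τ_b ≤ t) = 2 · P(B_t ≥ b). Since B_t ~ N(0, t), P(B_t ≥ 1.96) = 1 − Φ(1.96/√t) = 1 − Φ(1.96/√15.59) = 1 − Φ(0.4964) ≈ 0.30981. Doubling: P(τ_{1.96} ≤ 15.59) ≈ 2 · 0.30981 = 0.61962 ≈ 0.6196.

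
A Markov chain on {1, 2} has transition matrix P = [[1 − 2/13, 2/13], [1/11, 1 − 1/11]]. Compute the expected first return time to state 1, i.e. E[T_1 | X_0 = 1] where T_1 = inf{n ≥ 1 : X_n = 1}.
E[T_1 | X_0 = 1] = 1/π_1 = 35/13

For an irreducible recurrent Markov chain with stationary distribution π, E[T_i | X_0 = i] = 1/π_i (Kac's formula). Here π_1 = (1/11)/(2/13 + 1/11) = (1/11)/(35/143) = 13/35, so E[T_1 | X_0 = 1] = 1/π_1 = (2/13 + 1/11)/(1/11) = (35/143)/(1/11) = 35/13.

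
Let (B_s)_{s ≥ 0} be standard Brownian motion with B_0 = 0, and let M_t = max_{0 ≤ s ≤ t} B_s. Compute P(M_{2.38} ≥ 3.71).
P(M_{2.38} ≥ 3.71) = 2·P(B_{2.38} ≥ 3.71) = 2(1 − Φ(3.71/√2.38)) ≈ 0.0162

By the reflection principle for Brownian motion, P(M_t ≥ a) = 2 · P(B_t ≥ a) for a ≥ 0. Since B_t ~ N(0, t), P(B_t ≥ 3.71) = 1 − Φ(3.71/√t) = 1 − Φ(3.71/√2.38) = 1 − Φ(2.4048). So
  P(M_{2.38} ≥ 3.71) = 2(1 − Φ(2.4048)) ≈ 0.0162.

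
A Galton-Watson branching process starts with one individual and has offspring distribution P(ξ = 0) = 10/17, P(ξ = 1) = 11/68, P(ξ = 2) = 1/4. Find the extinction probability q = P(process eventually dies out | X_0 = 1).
q = 1

Mean offspring μ = 0·10/17 + 1·11/68 + 2·1/4 = 45/68 ≤ 1. For μ ≤ 1 with offspring not concentrated at 1, the Galton-Watson process goes extinct almost surely, so q = 1.
(Algebraic check: The pgf is f(s) = 10/17 + 11/68·s + 1/4·s². The extinction probability q is the smallest fixed point of f in [0, 1]. Setting s = f(s):
  1/4·s² + (11/68 − 1)·s + 10/17 = 0
  1/4·s² − (10/17 + 1/4)·s + 10/17 = 0
which factors as (s − 1)·(1/4·s − 10/17) = 0, giving roots s = 1 and s = (10/17)/(1/4) = 40/17. Since 40/17 ≥ 1, the smallest root in [0, 1] is s = 1.)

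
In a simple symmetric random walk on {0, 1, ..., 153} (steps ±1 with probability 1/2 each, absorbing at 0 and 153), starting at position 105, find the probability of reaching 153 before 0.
P(hit 153 before 0) = 105/153 = 35/51

Let u_k = P(hit 153 before 0 | start at k). Then u_0 = 0, u_153 = 1, and u_k = u_{k-1}/2 + u_{k+1}/2 for 1 ≤ k ≤ 152. This harmonic recurrence is solved by u_k = k/153, giving u_105 = 105/153 = 35/51.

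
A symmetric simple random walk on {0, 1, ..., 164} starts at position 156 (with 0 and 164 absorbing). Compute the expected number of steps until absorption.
E[τ | X_0 = 156] = 1248

Let v_k = E[τ | X_0 = k]. Boundary: v_0 = v_164 = 0. Recurrence: v_k = 1 + (v_{k-1} + v_{k+1})/2 for 1 ≤ k ≤ 163. The particular solution to v_k − (v_{k-1} + v_{k+1})/2 = 1 is v_k = −k^2. Adding homogeneous solution A + B k and matching boundaries gives v_k = k (164 − k). Substituting k = 156: v_156 = 156 · 8 = 1248.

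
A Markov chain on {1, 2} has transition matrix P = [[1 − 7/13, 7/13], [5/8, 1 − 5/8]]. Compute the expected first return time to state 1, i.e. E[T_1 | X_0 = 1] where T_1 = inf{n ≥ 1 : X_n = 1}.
E[T_1 | X_0 = 1] = 1/π_1 = 121/65

For an irreducible recurrent Markov chain with stationary distribution π, E[T_i | X_0 = i] = 1/π_i (Kac's formula). Here π_1 = (5/8)/(7/13 + 5/8) = (5/8)/(121/104) = 65/121, so E[T_1 | X_0 = 1] = 1/π_1 = (7/13 + 5/8)/(5/8) = (121/104)/(5/8) = 121/65.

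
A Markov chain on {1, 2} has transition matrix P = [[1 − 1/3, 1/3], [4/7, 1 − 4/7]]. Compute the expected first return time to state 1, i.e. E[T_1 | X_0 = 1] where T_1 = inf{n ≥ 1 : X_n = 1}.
E[T_1 | X_0 = 1] = 1/π_1 = 19/12

For an irreducible recurrent Markov chain with stationary distribution π, E[T_i | X_0 = i] = 1/π_i (Kac's formula). Here π_1 = (4/7)/(1/3 + 4/7) = (4/7)/(19/21) = 12/19, so E[T_1 | X_0 = 1] = 1/π_1 = (1/3 + 4/7)/(4/7) = (19/21)/(4/7) = 19/12.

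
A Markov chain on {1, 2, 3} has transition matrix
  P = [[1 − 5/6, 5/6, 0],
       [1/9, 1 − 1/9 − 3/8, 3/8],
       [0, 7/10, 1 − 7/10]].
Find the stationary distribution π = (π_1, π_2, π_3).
π = (56/701, 420/701, 225/701)

This is a birth-death chain on three states, which satisfies detailed balance: π_1 · P_{12} = π_2 · P_{21} and π_2 · P_{23} = π_3 · P_{32}.
From π_1 · 5/6 = π_2 · 1/9: π_2/π_1 = (5/6)/(1/9) = 15/2.
From π_2 · 3/8 = π_3 · 7/10: π_3/π_2 = (3/8)/(7/10) = 15/28.
Take π_1 proportional to 1; then unnormalized π = (1, 15/2, 225/56). Normalize by dividing by the sum 701/56:
  π = (56/701, 420/701, 225/701).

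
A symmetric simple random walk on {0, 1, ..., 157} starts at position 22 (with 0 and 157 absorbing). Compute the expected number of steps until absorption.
E[τ | X_0 = 22] = 2970

Let v_k = E[τ | X_0 = k]. Boundary: v_0 = v_157 = 0. Recurrence: v_k = 1 + (v_{k-1} + v_{k+1})/2 for 1 ≤ k ≤ 156. The particular solution to v_k − (v_{k-1} + v_{k+1})/2 = 1 is v_k = −k^2. Adding homogeneous solution A + B k and matching boundaries gives v_k = k (157 − k). Substituting k = 22: v_22 = 22 · 135 = 2970.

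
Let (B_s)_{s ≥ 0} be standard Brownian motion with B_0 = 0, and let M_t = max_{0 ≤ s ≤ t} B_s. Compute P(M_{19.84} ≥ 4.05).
P(M_{19.84} ≥ 4.05) = 2·P(B_{19.84} ≥ 4.05) = 2(1 − Φ(4.05/√19.84)) ≈ 0.3632

By the reflection principle for Brownian motion, P(M_t ≥ a) = 2 · P(B_t ≥ a) for a ≥ 0. Since B_t ~ N(0, t), P(B_t ≥ 4.05) = 1 − Φ(4.05/√t) = 1 − Φ(4.05/√19.84) = 1 − Φ(0.9093). So
  P(M_{19.84} ≥ 4.05) = 2(1 − Φ(0.9093)) ≈ 0.3632.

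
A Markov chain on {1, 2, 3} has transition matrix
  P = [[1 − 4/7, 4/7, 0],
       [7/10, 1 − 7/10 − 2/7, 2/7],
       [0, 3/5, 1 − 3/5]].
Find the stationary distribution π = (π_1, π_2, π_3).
π = (1029/2269, 840/2269, 400/2269)

This is a birth-death chain on three states, which satisfies detailed balance: π_1 · P_{12} = π_2 · P_{21} and π_2 · P_{23} = π_3 · P_{32}.
From π_1 · 4/7 = π_2 · 7/10: π_2/π_1 = (4/7)/(7/10) = 40/49.
From π_2 · 2/7 = π_3 · 3/5: π_3/π_2 = (2/7)/(3/5) = 10/21.
Take π_1 proportional to 1; then unnormalized π = (1, 40/49, 400/1029). Normalize by dividing by the sum 2269/1029:
  π = (1029/2269, 840/2269, 400/2269).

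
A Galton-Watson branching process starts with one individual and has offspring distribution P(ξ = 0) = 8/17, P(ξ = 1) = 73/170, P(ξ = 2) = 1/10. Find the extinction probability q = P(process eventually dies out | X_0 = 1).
q = 1

Mean offspring μ = 0·8/17 + 1·73/170 + 2·1/10 = 107/170 ≤ 1. For μ ≤ 1 with offspring not concentrated at 1, the Galton-Watson process goes extinct almost surely, so q = 1.
(Algebraic check: The pgf is f(s) = 8/17 + 73/170·s + 1/10·s². The extinction probability q is the smallest fixed point of f in [0, 1]. Setting s = f(s):
  1/10·s² + (73/170 − 1)·s + 8/17 = 0
  1/10·s² − (8/17 + 1/10)·s + 8/17 = 0
which factors as (s − 1)·(1/10·s − 8/17) = 0, giving roots s = 1 and s = (8/17)/(1/10) = 80/17. Since 80/17 ≥ 1, the smallest root in [0, 1] is s = 1.)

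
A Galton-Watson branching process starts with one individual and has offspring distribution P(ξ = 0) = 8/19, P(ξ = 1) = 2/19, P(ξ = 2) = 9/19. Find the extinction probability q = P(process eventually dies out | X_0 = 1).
q = 8/9

The pgf is f(s) = 8/19 + 2/19·s + 9/19·s². The extinction probability q is the smallest fixed point of f in [0, 1]. Setting s = f(s):
  9/19·s² + (2/19 − 1)·s + 8/19 = 0
  9/19·s² − (8/19 + 9/19)·s + 8/19 = 0
which factors as (s − 1)·(9/19·s − 8/19) = 0, giving roots s = 1 and s = (8/19)/(9/19) = 8/9.
Mean offspring μ = 2/19 + 2·9/19 = 20/19 > 1 (supercritical), so q < 1. The extinction probability is the smaller root: q = (8/19)/(9/19) = 8/9.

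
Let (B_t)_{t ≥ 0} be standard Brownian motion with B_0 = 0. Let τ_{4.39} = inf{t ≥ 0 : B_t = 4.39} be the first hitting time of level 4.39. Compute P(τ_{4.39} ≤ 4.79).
P(τ_{4.39} ≤ 4.79) = 2(1 − Φ(4.39/√4.79)) = 2(1 − Φ(2.0058)) ≈ 0.0449

By the reflection principle for standard BM, P(τ_b ≤ t) = 2 · P(B_t ≥ b). Since B_t ~ N(0, t), P(B_t ≥ 4.39) = 1 − Φ(4.39/√t) = 1 − Φ(4.39/√4.79) = 1 − Φ(2.0058) ≈ 0.02244. Doubling: P(τ_{4.39} ≤ 4.79) ≈ 2 · 0.02244 = 0.04488 ≈ 0.0449.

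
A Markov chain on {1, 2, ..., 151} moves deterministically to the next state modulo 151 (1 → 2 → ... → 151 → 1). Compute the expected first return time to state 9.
E[T_9 | X_0 = 9] = 151

The chain cycles deterministically, so starting at state 9 it returns in exactly 151 steps. Equivalently, the stationary distribution is uniform π_j = 1/151 for every state j, so by Kac's formula E[T_9] = 1/π_9 = 151.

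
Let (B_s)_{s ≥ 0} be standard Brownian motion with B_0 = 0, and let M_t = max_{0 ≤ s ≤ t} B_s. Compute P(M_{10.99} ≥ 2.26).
P(M_{10.99} ≥ 2.26) = 2·P(B_{10.99} ≥ 2.26) = 2(1 − Φ(2.26/√10.99)) ≈ 0.4954

By the reflection principle for Brownian motion, P(M_t ≥ a) = 2 · P(B_t ≥ a) for a ≥ 0. Since B_t ~ N(0, t), P(B_t ≥ 2.26) = 1 − Φ(2.26/√t) = 1 − Φ(2.26/√10.99) = 1 − Φ(0.6817). So
  P(M_{10.99} ≥ 2.26) = 2(1 − Φ(0.6817)) ≈ 0.4954.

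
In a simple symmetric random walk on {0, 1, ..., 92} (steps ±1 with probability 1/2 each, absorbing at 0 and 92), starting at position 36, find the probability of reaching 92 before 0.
P(hit 92 before 0) = 36/92 = 9/23

Let u_k = P(hit 92 before 0 | start at k). Then u_0 = 0, u_92 = 1, and u_k = u_{k-1}/2 + u_{k+1}/2 for 1 ≤ k ≤ 91. This harmonic recurrence is solved by u_k = k/92, giving u_36 = 36/92 = 9/23.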